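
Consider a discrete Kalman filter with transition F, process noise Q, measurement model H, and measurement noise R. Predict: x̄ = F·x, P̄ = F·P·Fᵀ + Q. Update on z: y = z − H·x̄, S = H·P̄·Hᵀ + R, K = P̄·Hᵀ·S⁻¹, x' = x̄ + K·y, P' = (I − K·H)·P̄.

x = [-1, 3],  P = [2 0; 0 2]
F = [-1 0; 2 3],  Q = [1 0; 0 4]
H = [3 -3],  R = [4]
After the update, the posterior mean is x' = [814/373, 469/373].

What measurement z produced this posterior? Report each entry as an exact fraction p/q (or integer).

x̄ = F·x = [1, 7]
P̄ = F·P·Fᵀ + Q = [3 -4; -4 30]
S = H·P̄·Hᵀ + R = [373]
K = P̄·Hᵀ·S⁻¹ = [21/373; -102/373]
x' − x̄ = [441/373, -2142/373] = K·y
y = (KᵀK)⁻¹·Kᵀ·(x' − x̄) = [21]
z = y + H·x̄ = [21] + [-18] = [3]

z = [3]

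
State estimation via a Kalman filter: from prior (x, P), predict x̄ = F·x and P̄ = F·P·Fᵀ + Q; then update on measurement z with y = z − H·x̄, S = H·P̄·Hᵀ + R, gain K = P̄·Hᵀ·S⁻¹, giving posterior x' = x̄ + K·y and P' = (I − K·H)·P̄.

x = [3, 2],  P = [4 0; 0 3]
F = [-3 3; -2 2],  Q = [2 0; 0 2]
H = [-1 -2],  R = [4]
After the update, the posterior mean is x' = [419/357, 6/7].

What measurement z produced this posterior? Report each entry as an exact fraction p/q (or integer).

z = [-3]

x̄ = F·x = [-3, -2]
P̄ = F·P·Fᵀ + Q = [65 42; 42 30]
S = H·P̄·Hᵀ + R = [357]
K = P̄·Hᵀ·S⁻¹ = [-149/357; -2/7]
x' − x̄ = [1490/357, 20/7] = K·y
y = (KᵀK)⁻¹·Kᵀ·(x' − x̄) = [-10]
z = y + H·x̄ = [-10] + [7] = [-3]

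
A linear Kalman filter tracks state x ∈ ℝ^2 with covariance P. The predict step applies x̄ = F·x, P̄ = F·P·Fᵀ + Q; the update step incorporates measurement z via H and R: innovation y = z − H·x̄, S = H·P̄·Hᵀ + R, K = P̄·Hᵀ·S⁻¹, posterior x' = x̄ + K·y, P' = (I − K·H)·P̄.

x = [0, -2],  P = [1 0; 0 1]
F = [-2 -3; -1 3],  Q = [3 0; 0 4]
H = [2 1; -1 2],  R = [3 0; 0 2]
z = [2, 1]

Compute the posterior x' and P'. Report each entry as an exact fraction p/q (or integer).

x' = [3151/4781, 437/683]
P' = [2546/4781 44/683; 44/683 287/683]

x̄ = F·x = [6, -6]
P̄ = F·P·Fᵀ + Q = [16 -7; -7 14]
y = z − H·x̄ = [-4, 19]
S = H·P̄·Hᵀ + R = [53 -25; -25 102]
K = P̄·Hᵀ·S⁻¹ = [1800/4781 -965/4781; 125/683 265/683]
x' = x̄ + K·y = [3151/4781, 437/683]
P' = (I − K·H)·P̄ = [2546/4781 44/683; 44/683 287/683]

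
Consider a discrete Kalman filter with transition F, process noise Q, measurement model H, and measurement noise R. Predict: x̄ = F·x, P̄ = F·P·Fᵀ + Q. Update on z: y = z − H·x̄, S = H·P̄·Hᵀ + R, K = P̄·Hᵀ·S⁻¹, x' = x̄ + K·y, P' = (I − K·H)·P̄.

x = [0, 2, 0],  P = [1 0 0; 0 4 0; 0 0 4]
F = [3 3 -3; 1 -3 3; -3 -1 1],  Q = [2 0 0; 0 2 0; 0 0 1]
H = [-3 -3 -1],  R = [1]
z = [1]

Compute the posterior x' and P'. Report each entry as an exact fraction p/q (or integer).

x' = [771/127, -723/127, -272/127]
P' = [10460/127 -9114/127 -4029/127; -9114/127 8004/127 3369/127; -4029/127 3369/127 1962/127]

x̄ = F·x = [6, -6, -2]
P̄ = F·P·Fᵀ + Q = [83 -69 -33; -69 75 21; -33 21 18]
y = z − H·x̄ = [-1]
S = H·P̄·Hᵀ + R = [127]
K = P̄·Hᵀ·S⁻¹ = [-9/127; -39/127; 18/127]
x' = x̄ + K·y = [771/127, -723/127, -272/127]
P' = (I − K·H)·P̄ = [10460/127 -9114/127 -4029/127; -9114/127 8004/127 3369/127; -4029/127 3369/127 1962/127]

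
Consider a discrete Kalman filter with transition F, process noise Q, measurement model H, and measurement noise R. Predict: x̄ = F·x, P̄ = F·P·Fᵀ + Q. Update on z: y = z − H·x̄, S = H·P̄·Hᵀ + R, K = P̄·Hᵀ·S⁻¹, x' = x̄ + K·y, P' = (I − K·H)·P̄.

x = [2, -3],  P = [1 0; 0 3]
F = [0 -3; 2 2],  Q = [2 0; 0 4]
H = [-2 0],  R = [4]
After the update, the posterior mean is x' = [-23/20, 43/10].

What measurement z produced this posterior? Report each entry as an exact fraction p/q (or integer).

x̄ = F·x = [9, -2]
P̄ = F·P·Fᵀ + Q = [29 -18; -18 20]
S = H·P̄·Hᵀ + R = [120]
K = P̄·Hᵀ·S⁻¹ = [-29/60; 3/10]
x' − x̄ = [-203/20, 63/10] = K·y
y = (KᵀK)⁻¹·Kᵀ·(x' − x̄) = [21]
z = y + H·x̄ = [21] + [-18] = [3]

z = [3]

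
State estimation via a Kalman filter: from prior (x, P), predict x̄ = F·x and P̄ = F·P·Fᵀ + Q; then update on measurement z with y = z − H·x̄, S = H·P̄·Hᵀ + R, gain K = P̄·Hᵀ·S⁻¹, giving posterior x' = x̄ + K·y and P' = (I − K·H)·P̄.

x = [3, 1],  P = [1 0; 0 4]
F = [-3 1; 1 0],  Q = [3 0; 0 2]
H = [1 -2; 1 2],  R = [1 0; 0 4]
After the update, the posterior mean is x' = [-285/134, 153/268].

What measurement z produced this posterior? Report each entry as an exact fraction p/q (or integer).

z = [-3, -1]

x̄ = F·x = [-8, 3]
P̄ = F·P·Fᵀ + Q = [16 -3; -3 3]
S = H·P̄·Hᵀ + R = [41 4; 4 20]
K = P̄·Hᵀ·S⁻¹ = [100/201 161/402; -16/67 53/268]
x' − x̄ = [787/134, -651/268] = K·y
y = (KᵀK)⁻¹·Kᵀ·(x' − x̄) = [11, 1]
z = y + H·x̄ = [11, 1] + [-14, -2] = [-3, -1]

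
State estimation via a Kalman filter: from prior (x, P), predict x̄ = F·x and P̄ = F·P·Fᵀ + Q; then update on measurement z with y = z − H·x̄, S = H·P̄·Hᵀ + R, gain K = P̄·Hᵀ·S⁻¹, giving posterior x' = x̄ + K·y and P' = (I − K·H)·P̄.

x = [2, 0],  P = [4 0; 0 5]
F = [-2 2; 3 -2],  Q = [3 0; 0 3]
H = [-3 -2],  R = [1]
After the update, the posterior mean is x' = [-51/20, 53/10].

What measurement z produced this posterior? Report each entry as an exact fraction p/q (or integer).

x̄ = F·x = [-4, 6]
P̄ = F·P·Fᵀ + Q = [39 -44; -44 59]
S = H·P̄·Hᵀ + R = [60]
K = P̄·Hᵀ·S⁻¹ = [-29/60; 7/30]
x' − x̄ = [29/20, -7/10] = K·y
y = (KᵀK)⁻¹·Kᵀ·(x' − x̄) = [-3]
z = y + H·x̄ = [-3] + [0] = [-3]

z = [-3]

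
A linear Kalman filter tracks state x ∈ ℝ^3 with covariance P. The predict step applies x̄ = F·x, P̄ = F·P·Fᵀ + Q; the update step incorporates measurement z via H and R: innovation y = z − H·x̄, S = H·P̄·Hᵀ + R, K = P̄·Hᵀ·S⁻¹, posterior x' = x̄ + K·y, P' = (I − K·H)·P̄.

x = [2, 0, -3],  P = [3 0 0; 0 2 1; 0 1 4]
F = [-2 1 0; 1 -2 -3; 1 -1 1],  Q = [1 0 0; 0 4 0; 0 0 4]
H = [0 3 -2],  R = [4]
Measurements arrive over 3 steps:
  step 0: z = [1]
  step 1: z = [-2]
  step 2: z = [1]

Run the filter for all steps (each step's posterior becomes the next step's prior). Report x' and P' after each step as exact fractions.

step 0: x' = [-106/39, 35/39, 29/39], P' = [9320/663 -3694/663 -323/39; -3694/663 2960/663 238/39; -323/39 238/39 361/39]
step 1: x' = [5644329/1342787, -3060372/1342787, -3231213/1342787], P' = [33647759/1342787 -12615264/1342787 -18464828/1342787; -12615264/1342787 7451324/1342787 10216828/1342787; -18464828/1342787 10216828/1342787 15225140/1342787]
step 2: x' = [-1266125632/496648021, 5387967575/3476536147, 891358649/496648021], P' = [15118712905/496648021 -5700289776/496648021 -8342077660/496648021; -5700289776/496648021 22084755436/3476536147 4362912524/496648021; -8342077660/496648021 4362912524/496648021 6485946896/496648021]

step 0: x̄ = F·x = [-4, 11, -1]
step 0: P̄ = F·P·Fᵀ + Q = [15 -13 -7; -13 63 -4; -7 -4 11]
step 0: y = z − H·x̄ = [-34]
step 0: S = H·P̄·Hᵀ + R = [663]
step 0: K = P̄·Hᵀ·S⁻¹ = [-25/663; 197/663; -2/39]
step 0: x' = x̄ + K·y = [-106/39, 35/39, 29/39]
step 0: P' = (I − K·H)·P̄ = [9320/663 -3694/663 -323/39; -3694/663 2960/663 238/39; -323/39 238/39 361/39]
step 1: x̄ = F·x = [19/3, -263/39, -112/39]
step 1: P̄ = F·P·Fᵀ + Q = [4283/51 -6778/51 -1358/51; -6778/51 175319/663 22939/663; -1358/51 22939/663 9383/663]
step 1: y = z − H·x̄ = [487/39]
step 1: S = H·P̄·Hᵀ + R = [1342787/663]
step 1: K = P̄·Hᵀ·S⁻¹ = [-229034/1342787; 480079/1342787; 50051/1342787]
step 1: x' = x̄ + K·y = [5644329/1342787, -3060372/1342787, -3231213/1342787]
step 1: P' = (I − K·H)·P̄ = [33647759/1342787 -12615264/1342787 -18464828/1342787; -12615264/1342787 7451324/1342787 10216828/1342787; -18464828/1342787 10216828/1342787 15225140/1342787]
step 2: x̄ = F·x = [-14349030/1342787, 21458712/1342787, 5473488/1342787]
step 2: P̄ = F·P·Fᵀ + Q = [193846203/1342787 -286713938/1342787 -65446150/1342787; -286713938/1342787 489702423/1342787 87867263/1342787; -65446150/1342787 87867263/1342787 29562587/1342787]
step 2: y = z − H·x̄ = [-52086373/1342787]
step 2: S = H·P̄·Hᵀ + R = [3476536147/1342787]
step 2: K = P̄·Hᵀ·S⁻¹ = [-104178502/496648021; 1293372743/3476536147; 29210945/496648021]
step 2: x' = x̄ + K·y = [-1266125632/496648021, 5387967575/3476536147, 891358649/496648021]
step 2: P' = (I − K·H)·P̄ = [15118712905/496648021 -5700289776/496648021 -8342077660/496648021; -5700289776/496648021 22084755436/3476536147 4362912524/496648021; -8342077660/496648021 4362912524/496648021 6485946896/496648021]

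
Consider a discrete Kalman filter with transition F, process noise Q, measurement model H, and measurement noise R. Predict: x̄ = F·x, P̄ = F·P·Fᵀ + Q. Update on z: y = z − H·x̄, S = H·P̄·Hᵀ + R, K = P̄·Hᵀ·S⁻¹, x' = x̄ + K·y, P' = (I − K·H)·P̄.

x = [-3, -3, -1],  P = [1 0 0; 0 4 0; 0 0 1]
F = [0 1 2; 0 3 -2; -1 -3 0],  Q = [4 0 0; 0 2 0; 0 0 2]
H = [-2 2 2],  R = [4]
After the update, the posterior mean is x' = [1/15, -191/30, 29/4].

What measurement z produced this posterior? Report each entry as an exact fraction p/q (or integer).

x̄ = F·x = [-5, -7, 12]
P̄ = F·P·Fᵀ + Q = [12 8 -12; 8 42 -36; -12 -36 39]
S = H·P̄·Hᵀ + R = [120]
K = P̄·Hᵀ·S⁻¹ = [-4/15; -1/30; 1/4]
x' − x̄ = [76/15, 19/30, -19/4] = K·y
y = (KᵀK)⁻¹·Kᵀ·(x' − x̄) = [-19]
z = y + H·x̄ = [-19] + [20] = [1]

z = [1]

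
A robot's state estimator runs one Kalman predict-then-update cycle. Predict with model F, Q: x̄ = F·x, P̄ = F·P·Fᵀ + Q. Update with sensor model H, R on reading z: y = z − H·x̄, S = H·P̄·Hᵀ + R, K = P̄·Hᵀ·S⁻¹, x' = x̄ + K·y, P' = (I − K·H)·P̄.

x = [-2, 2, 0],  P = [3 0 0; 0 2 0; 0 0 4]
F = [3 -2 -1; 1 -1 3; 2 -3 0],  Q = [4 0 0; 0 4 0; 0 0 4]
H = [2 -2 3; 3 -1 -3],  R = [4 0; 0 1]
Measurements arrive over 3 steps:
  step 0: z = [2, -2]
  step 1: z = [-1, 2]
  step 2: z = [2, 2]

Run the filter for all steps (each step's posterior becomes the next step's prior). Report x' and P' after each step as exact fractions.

step 0: x̄ = F·x = [-10, -4, -10]
step 0: P̄ = F·P·Fᵀ + Q = [43 1 30; 1 45 12; 30 12 34]
step 0: y = z − H·x̄ = [44, -6]
step 0: S = H·P̄·Hᵀ + R = [870 160; 160 265]
step 0: K = P̄·Hᵀ·S⁻¹ = [4003/20495 522/20495; -26/4099 -5954/20495; 4041/20495 -4296/20495]
step 0: x' = x̄ + K·y = [-6390/4099, -51976/20495, -274/4099]
step 0: P' = (I − K·H)·P̄ = [164927/20495 269367/20495 74964/20495; 269367/20495 451103/20495 120984/20495; 74964/20495 120984/20495 36068/20495]
step 1: x̄ = F·x = [9472/20495, 15916/20495, 92028/20495]
step 1: P̄ = F·P·Fᵀ + Q = [208551/20495 -12652/4099 407433/20495; -12652/4099 207768/20495 -302744/20495; 407433/20495 -302744/20495 1569211/20495]
step 1: y = z − H·x̄ = [-283691/20495, 304574/20495]
step 1: S = H·P̄·Hᵀ + R = [24898359/20495 -2327182/4099; -2327182/4099 7457423/20495]
step 1: K = P̄·Hᵀ·S⁻¹ = [1698655377/12267185543 1773032864/12267185543; -1188860216/12267185543 -1014937076/12267185543; 2114335299/12267185543 -1936219360/12267185543]
step 1: x' = x̄ + K·y = [8505550155/12267185543, 10899732796/12267185543, -2957571091/12267185543]
step 1: P' = (I − K·H)·P̄ = [24608612704/12267185543 38158469716/12267185543 11298111844/12267185543; 38158469716/12267185543 65520908840/12267185543 16656479128/12267185543; 11298111844/12267185543 16656479128/12267185543 6391358588/12267185543]
step 2: x̄ = F·x = [6674755964/12267185543, -11266895914/12267185543, -15688098078/12267185543]
step 2: P̄ = F·P·Fᵀ + Q = [79956859312/12267185543 2003730560/12267185543 72090236652/12267185543; 2003730560/12267185543 88253347872/12267185543 -27132037740/12267185543; 72090236652/12267185543 -27132037740/12267185543 279289735956/12267185543]
step 2: y = z − H·x̄ = [35715361564/12267185543, -53821086954/12267185543]
step 2: S = H·P̄·Hᵀ + R = [4410154642736/12267185543 -1738515019732/12267185543; -1738515019732/12267185543 1861301021291/12267185543]
step 2: K = P̄·Hᵀ·S⁻¹ = [4960921804675/35230784658272 1260608282685/8807696164568; -9660865709489/105692353974816 -2267900277775/26423088493704; 6082643411833/35230784658272 -1392675445177/8807696164568]
step 2: x' = x̄ + K·y = [410353684387/1258242309224, -3050014514305/3774726927672, -103758144343/1258242309224]
step 2: P' = (I − K·H)·P̄ = [17561179323887/8807696164568 27194788844025/8807696164568 8076046948317/8807696164568; 27194788844025/8807696164568 139950199549213/26423088493704 11896755591643/8807696164568; 8076046948317/8807696164568 11896755591643/8807696164568 4574686899495/8807696164568]

step 0: x' = [-6390/4099, -51976/20495, -274/4099], P' = [164927/20495 269367/20495 74964/20495; 269367/20495 451103/20495 120984/20495; 74964/20495 120984/20495 36068/20495]
step 1: x' = [8505550155/12267185543, 10899732796/12267185543, -2957571091/12267185543], P' = [24608612704/12267185543 38158469716/12267185543 11298111844/12267185543; 38158469716/12267185543 65520908840/12267185543 16656479128/12267185543; 11298111844/12267185543 16656479128/12267185543 6391358588/12267185543]
step 2: x' = [410353684387/1258242309224, -3050014514305/3774726927672, -103758144343/1258242309224], P' = [17561179323887/8807696164568 27194788844025/8807696164568 8076046948317/8807696164568; 27194788844025/8807696164568 139950199549213/26423088493704 11896755591643/8807696164568; 8076046948317/8807696164568 11896755591643/8807696164568 4574686899495/8807696164568]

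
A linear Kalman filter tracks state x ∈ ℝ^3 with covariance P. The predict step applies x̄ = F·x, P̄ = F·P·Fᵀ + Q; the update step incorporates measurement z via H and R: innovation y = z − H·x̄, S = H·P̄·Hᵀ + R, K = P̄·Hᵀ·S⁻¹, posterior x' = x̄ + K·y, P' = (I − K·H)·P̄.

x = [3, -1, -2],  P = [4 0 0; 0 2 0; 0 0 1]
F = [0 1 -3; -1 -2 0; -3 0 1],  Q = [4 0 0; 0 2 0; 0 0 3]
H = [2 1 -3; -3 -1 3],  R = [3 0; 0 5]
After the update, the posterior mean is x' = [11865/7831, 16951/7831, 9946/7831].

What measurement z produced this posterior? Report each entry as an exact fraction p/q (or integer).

x̄ = F·x = [5, -1, -11]
P̄ = F·P·Fᵀ + Q = [15 -4 -3; -4 14 12; -3 12 40]
S = H·P̄·Hᵀ + R = [385 -417; -417 472]
K = P̄·Hᵀ·S⁻¹ = [-4330/7831 -4655/7831; 18/7831 580/7831; -5019/7831 -2493/7831]
x' − x̄ = [-27290/7831, 24782/7831, 96087/7831] = K·y
y = (KᵀK)⁻¹·Kᵀ·(x' − x̄) = [-41, 44]
z = y + H·x̄ = [-41, 44] + [42, -47] = [1, -3]

z = [1, -3]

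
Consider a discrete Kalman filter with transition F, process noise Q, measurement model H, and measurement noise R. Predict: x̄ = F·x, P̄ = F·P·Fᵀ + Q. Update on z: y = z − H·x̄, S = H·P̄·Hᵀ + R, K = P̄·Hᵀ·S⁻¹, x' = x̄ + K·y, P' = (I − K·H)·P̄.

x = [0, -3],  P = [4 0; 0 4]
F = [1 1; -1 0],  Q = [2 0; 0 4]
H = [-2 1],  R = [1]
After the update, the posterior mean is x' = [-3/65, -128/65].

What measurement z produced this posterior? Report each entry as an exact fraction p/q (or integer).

x̄ = F·x = [-3, 0]
P̄ = F·P·Fᵀ + Q = [10 -4; -4 8]
S = H·P̄·Hᵀ + R = [65]
K = P̄·Hᵀ·S⁻¹ = [-24/65; 16/65]
x' − x̄ = [192/65, -128/65] = K·y
y = (KᵀK)⁻¹·Kᵀ·(x' − x̄) = [-8]
z = y + H·x̄ = [-8] + [6] = [-2]

z = [-2]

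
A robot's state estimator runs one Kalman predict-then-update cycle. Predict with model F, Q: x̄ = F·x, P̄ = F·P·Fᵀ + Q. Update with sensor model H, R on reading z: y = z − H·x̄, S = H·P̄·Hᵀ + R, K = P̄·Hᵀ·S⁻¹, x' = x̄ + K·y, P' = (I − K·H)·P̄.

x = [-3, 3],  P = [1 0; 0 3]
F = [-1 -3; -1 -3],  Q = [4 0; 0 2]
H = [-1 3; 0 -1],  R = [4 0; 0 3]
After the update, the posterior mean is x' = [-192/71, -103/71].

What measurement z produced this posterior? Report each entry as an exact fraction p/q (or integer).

z = [-1, 2]

x̄ = F·x = [-6, -6]
P̄ = F·P·Fᵀ + Q = [32 28; 28 30]
S = H·P̄·Hᵀ + R = [138 -62; -62 33]
K = P̄·Hᵀ·S⁻¹ = [-2/71 -64/71; 93/355 -148/355]
x' − x̄ = [234/71, 323/71] = K·y
y = (KᵀK)⁻¹·Kᵀ·(x' − x̄) = [11, -4]
z = y + H·x̄ = [11, -4] + [-12, 6] = [-1, 2]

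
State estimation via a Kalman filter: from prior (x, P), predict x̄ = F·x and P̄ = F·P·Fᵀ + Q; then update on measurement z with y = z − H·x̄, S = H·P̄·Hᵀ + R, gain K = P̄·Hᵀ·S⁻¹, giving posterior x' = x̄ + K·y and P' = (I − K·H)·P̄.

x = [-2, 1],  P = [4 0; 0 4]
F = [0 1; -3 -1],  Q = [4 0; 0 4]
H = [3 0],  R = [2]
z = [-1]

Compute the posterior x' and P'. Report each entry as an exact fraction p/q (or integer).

x̄ = F·x = [1, 5]
P̄ = F·P·Fᵀ + Q = [8 -4; -4 44]
y = z − H·x̄ = [-4]
S = H·P̄·Hᵀ + R = [74]
K = P̄·Hᵀ·S⁻¹ = [12/37; -6/37]
x' = x̄ + K·y = [-11/37, 209/37]
P' = (I − K·H)·P̄ = [8/37 -4/37; -4/37 1556/37]

x' = [-11/37, 209/37]
P' = [8/37 -4/37; -4/37 1556/37]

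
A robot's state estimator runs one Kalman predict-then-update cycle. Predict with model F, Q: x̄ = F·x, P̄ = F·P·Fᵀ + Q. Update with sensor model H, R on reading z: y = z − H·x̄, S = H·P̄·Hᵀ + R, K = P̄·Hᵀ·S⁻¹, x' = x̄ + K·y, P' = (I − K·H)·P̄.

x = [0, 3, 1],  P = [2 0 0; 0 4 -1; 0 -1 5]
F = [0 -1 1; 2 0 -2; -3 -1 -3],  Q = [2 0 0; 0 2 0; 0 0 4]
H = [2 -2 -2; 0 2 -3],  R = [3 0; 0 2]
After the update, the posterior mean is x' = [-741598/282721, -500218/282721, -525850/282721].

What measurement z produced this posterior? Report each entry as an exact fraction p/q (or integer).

x̄ = F·x = [-2, -2, -6]
P̄ = F·P·Fᵀ + Q = [13 -12 -13; -12 30 16; -13 16 65]
S = H·P̄·Hᵀ + R = [763 332; 332 515]
K = P̄·Hᵀ·S⁻¹ = [34160/282721 -13787/282721; -63724/282721 47668/282721; -42704/282721 -61953/282721]
x' − x̄ = [-176156/282721, 65224/282721, 1170476/282721] = K·y
y = (KᵀK)⁻¹·Kᵀ·(x' − x̄) = [-10, -12]
z = y + H·x̄ = [-10, -12] + [12, 14] = [2, 2]

z = [2, 2]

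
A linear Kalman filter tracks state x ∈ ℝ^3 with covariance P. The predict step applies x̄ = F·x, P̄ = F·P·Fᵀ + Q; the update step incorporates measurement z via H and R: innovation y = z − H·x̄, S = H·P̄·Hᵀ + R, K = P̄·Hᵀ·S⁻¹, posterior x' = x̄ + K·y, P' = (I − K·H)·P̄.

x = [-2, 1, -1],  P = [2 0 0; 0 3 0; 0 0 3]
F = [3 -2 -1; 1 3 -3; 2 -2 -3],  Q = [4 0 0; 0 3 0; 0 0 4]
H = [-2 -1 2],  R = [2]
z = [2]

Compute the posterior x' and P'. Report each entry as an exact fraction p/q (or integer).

x' = [-117/17, 394/85, -301/85]
P' = [624/17 -78/17 584/17; -78/17 4286/85 1726/85; 584/17 1726/85 3806/85]

x̄ = F·x = [-7, 4, -3]
P̄ = F·P·Fᵀ + Q = [37 -3 33; -3 59 13; 33 13 51]
y = z − H·x̄ = [-2]
S = H·P̄·Hᵀ + R = [85]
K = P̄·Hᵀ·S⁻¹ = [-1/17; -27/85; 23/85]
x' = x̄ + K·y = [-117/17, 394/85, -301/85]
P' = (I − K·H)·P̄ = [624/17 -78/17 584/17; -78/17 4286/85 1726/85; 584/17 1726/85 3806/85]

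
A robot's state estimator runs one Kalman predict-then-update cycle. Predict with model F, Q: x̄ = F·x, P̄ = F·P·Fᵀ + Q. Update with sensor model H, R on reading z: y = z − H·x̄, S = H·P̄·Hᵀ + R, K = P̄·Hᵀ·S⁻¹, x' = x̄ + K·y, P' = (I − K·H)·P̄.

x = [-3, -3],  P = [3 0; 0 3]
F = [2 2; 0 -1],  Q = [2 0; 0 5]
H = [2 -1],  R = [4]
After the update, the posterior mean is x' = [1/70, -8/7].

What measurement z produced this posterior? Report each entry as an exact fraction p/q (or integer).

x̄ = F·x = [-12, 3]
P̄ = F·P·Fᵀ + Q = [26 -6; -6 8]
S = H·P̄·Hᵀ + R = [140]
K = P̄·Hᵀ·S⁻¹ = [29/70; -1/7]
x' − x̄ = [841/70, -29/7] = K·y
y = (KᵀK)⁻¹·Kᵀ·(x' − x̄) = [29]
z = y + H·x̄ = [29] + [-27] = [2]

z = [2]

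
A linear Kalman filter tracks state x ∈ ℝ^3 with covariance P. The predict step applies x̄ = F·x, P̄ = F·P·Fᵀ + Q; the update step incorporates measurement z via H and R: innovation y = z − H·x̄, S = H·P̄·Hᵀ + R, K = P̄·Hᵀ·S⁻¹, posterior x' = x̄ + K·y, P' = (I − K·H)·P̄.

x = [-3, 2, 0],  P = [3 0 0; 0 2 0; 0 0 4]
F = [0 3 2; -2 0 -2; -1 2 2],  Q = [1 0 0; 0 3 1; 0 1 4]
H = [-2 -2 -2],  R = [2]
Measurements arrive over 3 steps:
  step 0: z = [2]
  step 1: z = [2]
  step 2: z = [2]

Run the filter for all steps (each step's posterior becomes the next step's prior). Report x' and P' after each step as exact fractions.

step 0: x̄ = F·x = [6, 6, 7]
step 0: P̄ = F·P·Fᵀ + Q = [35 -16 28; -16 31 -9; 28 -9 31]
step 0: y = z − H·x̄ = [40]
step 0: S = H·P̄·Hᵀ + R = [414]
step 0: K = P̄·Hᵀ·S⁻¹ = [-47/207; -2/69; -50/207]
step 0: x' = x̄ + K·y = [-638/207, 334/69, -551/207]
step 0: P' = (I − K·H)·P̄ = [2827/207 -1292/69 1096/207; -1292/69 705/23 -821/69; 1096/207 -821/69 1417/207]
step 1: x̄ = F·x = [1904/207, 2378/207, 1540/207]
step 1: P̄ = F·P·Fᵀ + Q = [33424/207 27982/207 28544/207; 27982/207 26365/207 23357/207; 28544/207 23357/207 26119/207]
step 1: y = z − H·x̄ = [12058/207]
step 1: S = H·P̄·Hᵀ + R = [983110/207]
step 1: K = P̄·Hᵀ·S⁻¹ = [-17990/98311; -77704/491555; -15604/98311]
step 1: x' = x̄ + K·y = [-143668/98311, 1120594/491555, -177556/98311]
step 1: P' = (I − K·H)·P̄ = [239352/98311 -216674/98311 -4688/98311; -216674/98311 4270649/491555 -621915/98311; -4688/98311 -621915/98311 642207/98311]
step 2: x̄ = F·x = [1586222/491555, 642448/98311, 1183968/491555]
step 2: P̄ = F·P·Fᵀ + Q = [14456636/491555 2481458/98311 10669274/491555; 2481458/98311 3783665/98311 1371919/98311; 10669274/491555 1371919/98311 12640356/491555]
step 2: y = z − H·x̄ = [2589594/98311]
step 2: S = H·P̄·Hᵀ + R = [84906730/98311]
step 2: K = P̄·Hᵀ·S⁻¹ = [-1501328/8490673; -7637042/42453365; -1206769/8490673]
step 2: x' = x̄ + K·y = [-60736414/42453365, 76260452/42453365, -56682606/42453365]
step 2: P' = (I − K·H)·P̄ = [102198948/42453365 -18941538/8490673 15382/42453365; -18941538/8490673 447360827/42453365 -69003219/8490673; 15382/42453365 -69003219/8490673 351034558/42453365]

step 0: x' = [-638/207, 334/69, -551/207], P' = [2827/207 -1292/69 1096/207; -1292/69 705/23 -821/69; 1096/207 -821/69 1417/207]
step 1: x' = [-143668/98311, 1120594/491555, -177556/98311], P' = [239352/98311 -216674/98311 -4688/98311; -216674/98311 4270649/491555 -621915/98311; -4688/98311 -621915/98311 642207/98311]
step 2: x' = [-60736414/42453365, 76260452/42453365, -56682606/42453365], P' = [102198948/42453365 -18941538/8490673 15382/42453365; -18941538/8490673 447360827/42453365 -69003219/8490673; 15382/42453365 -69003219/8490673 351034558/42453365]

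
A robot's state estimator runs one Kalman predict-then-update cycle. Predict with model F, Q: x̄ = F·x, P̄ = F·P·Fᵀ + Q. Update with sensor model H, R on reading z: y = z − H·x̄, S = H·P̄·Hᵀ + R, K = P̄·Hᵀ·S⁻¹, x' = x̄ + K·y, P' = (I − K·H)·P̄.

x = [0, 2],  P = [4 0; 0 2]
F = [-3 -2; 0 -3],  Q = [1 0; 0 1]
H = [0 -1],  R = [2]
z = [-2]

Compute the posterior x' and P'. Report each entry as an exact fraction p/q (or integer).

x' = [4/7, 26/21]
P' = [267/7 8/7; 8/7 38/21]

x̄ = F·x = [-4, -6]
P̄ = F·P·Fᵀ + Q = [45 12; 12 19]
y = z − H·x̄ = [-8]
S = H·P̄·Hᵀ + R = [21]
K = P̄·Hᵀ·S⁻¹ = [-4/7; -19/21]
x' = x̄ + K·y = [4/7, 26/21]
P' = (I − K·H)·P̄ = [267/7 8/7; 8/7 38/21]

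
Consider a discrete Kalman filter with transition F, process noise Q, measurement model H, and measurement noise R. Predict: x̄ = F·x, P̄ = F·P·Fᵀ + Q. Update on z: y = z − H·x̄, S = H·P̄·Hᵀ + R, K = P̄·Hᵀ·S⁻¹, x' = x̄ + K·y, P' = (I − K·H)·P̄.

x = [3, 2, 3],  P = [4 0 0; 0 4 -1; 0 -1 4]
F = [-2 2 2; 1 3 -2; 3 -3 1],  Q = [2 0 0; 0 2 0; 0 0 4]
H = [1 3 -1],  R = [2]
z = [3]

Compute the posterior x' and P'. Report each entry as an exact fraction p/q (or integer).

x̄ = F·x = [4, 3, 6]
P̄ = F·P·Fᵀ + Q = [42 -2 -36; -2 70 -41; -36 -41 86]
y = z − H·x̄ = [-4]
S = H·P̄·Hᵀ + R = [1066]
K = P̄·Hᵀ·S⁻¹ = [36/533; 249/1066; -245/1066]
x' = x̄ + K·y = [1988/533, 1101/533, 3688/533]
P' = (I − K·H)·P̄ = [19794/533 -10030/533 -10368/533; -10030/533 12619/1066 17299/1066; -10368/533 17299/1066 31651/1066]

x' = [1988/533, 1101/533, 3688/533]
P' = [19794/533 -10030/533 -10368/533; -10030/533 12619/1066 17299/1066; -10368/533 17299/1066 31651/1066]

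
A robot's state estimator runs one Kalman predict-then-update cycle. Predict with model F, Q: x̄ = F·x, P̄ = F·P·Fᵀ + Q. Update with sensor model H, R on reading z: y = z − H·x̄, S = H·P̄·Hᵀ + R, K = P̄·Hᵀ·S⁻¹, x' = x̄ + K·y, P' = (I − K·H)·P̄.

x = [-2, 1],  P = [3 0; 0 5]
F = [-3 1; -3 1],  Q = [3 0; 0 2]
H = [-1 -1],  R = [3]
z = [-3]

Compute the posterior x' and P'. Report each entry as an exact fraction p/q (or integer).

x̄ = F·x = [7, 7]
P̄ = F·P·Fᵀ + Q = [35 32; 32 34]
y = z − H·x̄ = [11]
S = H·P̄·Hᵀ + R = [136]
K = P̄·Hᵀ·S⁻¹ = [-67/136; -33/68]
x' = x̄ + K·y = [215/136, 113/68]
P' = (I − K·H)·P̄ = [271/136 -35/68; -35/68 67/34]

x' = [215/136, 113/68]
P' = [271/136 -35/68; -35/68 67/34]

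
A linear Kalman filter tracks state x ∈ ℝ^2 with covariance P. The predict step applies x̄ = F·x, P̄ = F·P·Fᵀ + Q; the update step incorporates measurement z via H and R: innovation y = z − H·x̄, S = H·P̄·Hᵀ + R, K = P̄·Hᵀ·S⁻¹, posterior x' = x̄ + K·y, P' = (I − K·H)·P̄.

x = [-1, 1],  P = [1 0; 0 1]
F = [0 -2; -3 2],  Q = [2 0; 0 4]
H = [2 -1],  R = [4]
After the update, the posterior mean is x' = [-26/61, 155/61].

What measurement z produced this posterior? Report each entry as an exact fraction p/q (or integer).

z = [-3]

x̄ = F·x = [-2, 5]
P̄ = F·P·Fᵀ + Q = [6 -4; -4 17]
S = H·P̄·Hᵀ + R = [61]
K = P̄·Hᵀ·S⁻¹ = [16/61; -25/61]
x' − x̄ = [96/61, -150/61] = K·y
y = (KᵀK)⁻¹·Kᵀ·(x' − x̄) = [6]
z = y + H·x̄ = [6] + [-9] = [-3]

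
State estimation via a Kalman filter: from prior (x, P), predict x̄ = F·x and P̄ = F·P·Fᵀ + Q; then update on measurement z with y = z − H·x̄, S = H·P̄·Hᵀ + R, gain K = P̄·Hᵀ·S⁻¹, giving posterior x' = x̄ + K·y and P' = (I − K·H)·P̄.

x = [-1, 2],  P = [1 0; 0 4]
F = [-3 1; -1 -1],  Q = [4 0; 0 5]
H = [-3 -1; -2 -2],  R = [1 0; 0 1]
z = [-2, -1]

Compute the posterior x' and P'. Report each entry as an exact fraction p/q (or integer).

x' = [1247/1481, -572/1481]
P' = [431/1481 -592/1481; -592/1481 2207/2962]

x̄ = F·x = [5, -1]
P̄ = F·P·Fᵀ + Q = [17 -1; -1 10]
y = z − H·x̄ = [12, 7]
S = H·P̄·Hᵀ + R = [158 114; 114 101]
K = P̄·Hᵀ·S⁻¹ = [-701/1481 322/1481; 1345/2962 -1023/1481]
x' = x̄ + K·y = [1247/1481, -572/1481]
P' = (I − K·H)·P̄ = [431/1481 -592/1481; -592/1481 2207/2962]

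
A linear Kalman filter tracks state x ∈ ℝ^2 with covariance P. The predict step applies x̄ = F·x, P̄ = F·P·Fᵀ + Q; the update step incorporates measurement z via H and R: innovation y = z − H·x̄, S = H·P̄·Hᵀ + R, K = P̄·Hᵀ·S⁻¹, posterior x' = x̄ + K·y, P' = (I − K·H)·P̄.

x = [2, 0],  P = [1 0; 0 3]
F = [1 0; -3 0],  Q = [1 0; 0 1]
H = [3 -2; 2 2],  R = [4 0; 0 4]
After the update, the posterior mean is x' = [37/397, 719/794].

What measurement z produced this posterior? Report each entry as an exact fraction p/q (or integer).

x̄ = F·x = [2, -6]
P̄ = F·P·Fᵀ + Q = [2 -3; -3 10]
S = H·P̄·Hᵀ + R = [98 -34; -34 28]
K = P̄·Hᵀ·S⁻¹ = [67/397 53/397; -84/397 193/794]
x' − x̄ = [-757/397, 5483/794] = K·y
y = (KᵀK)⁻¹·Kᵀ·(x' − x̄) = [-20, 11]
z = y + H·x̄ = [-20, 11] + [18, -8] = [-2, 3]

z = [-2, 3]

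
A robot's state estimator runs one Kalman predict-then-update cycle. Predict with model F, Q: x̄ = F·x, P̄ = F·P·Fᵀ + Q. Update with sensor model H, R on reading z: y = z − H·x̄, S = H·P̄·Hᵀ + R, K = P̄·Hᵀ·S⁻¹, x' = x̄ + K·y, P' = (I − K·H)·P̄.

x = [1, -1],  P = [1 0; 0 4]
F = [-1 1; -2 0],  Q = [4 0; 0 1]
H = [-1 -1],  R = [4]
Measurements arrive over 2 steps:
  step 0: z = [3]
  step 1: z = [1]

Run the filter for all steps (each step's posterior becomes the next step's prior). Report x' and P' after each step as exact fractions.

step 0: x' = [-3/2, -37/22], P' = [7/2 -3/2; -3/2 61/22]
step 1: x' = [-1082/575, 27/23], P' = [1674/575 -26/23; -26/23 70/23]

step 0: x̄ = F·x = [-2, -2]
step 0: P̄ = F·P·Fᵀ + Q = [9 2; 2 5]
step 0: y = z − H·x̄ = [-1]
step 0: S = H·P̄·Hᵀ + R = [22]
step 0: K = P̄·Hᵀ·S⁻¹ = [-1/2; -7/22]
step 0: x' = x̄ + K·y = [-3/2, -37/22]
step 0: P' = (I − K·H)·P̄ = [7/2 -3/2; -3/2 61/22]
step 1: x̄ = F·x = [-2/11, 3]
step 1: P̄ = F·P·Fᵀ + Q = [146/11 10; 10 15]
step 1: y = z − H·x̄ = [42/11]
step 1: S = H·P̄·Hᵀ + R = [575/11]
step 1: K = P̄·Hᵀ·S⁻¹ = [-256/575; -11/23]
step 1: x' = x̄ + K·y = [-1082/575, 27/23]
step 1: P' = (I − K·H)·P̄ = [1674/575 -26/23; -26/23 70/23]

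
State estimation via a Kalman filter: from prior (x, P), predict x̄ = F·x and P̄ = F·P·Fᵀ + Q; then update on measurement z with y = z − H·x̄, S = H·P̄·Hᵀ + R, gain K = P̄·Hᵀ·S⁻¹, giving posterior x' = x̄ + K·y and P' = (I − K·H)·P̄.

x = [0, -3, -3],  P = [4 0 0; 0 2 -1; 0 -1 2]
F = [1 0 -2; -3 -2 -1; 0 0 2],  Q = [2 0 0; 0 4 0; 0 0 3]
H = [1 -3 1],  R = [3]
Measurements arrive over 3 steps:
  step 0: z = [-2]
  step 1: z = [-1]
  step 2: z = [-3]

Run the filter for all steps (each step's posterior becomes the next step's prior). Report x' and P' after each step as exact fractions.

step 0: x' = [673/83, 122/83, -971/166], P' = [868/83 54/83 -685/83; 54/83 68/83 75/83; -685/83 75/83 1823/166]
step 1: x' = [621282/138367, 47799/138367, -579721/138367], P' = [7341076/138367 452528/138367 -5896816/138367; 452528/138367 128598/138367 -189875/138367; -5896816/138367 -189875/138367 5284699/138367]
step 2: x' = [13132612/8527131, 52347481/54005163, -259263214/162015489], P' = [1433322530/25581393 28278782/8527131 -1155568412/25581393; 28278782/8527131 50039324/54005163 -229110959/162015489; -1155568412/25581393 -229110959/162015489 19629526622/486046467]

step 0: x̄ = F·x = [6, 9, -6]
step 0: P̄ = F·P·Fᵀ + Q = [14 -12 -8; -12 46 0; -8 0 11]
step 0: y = z − H·x̄ = [25]
step 0: S = H·P̄·Hᵀ + R = [498]
step 0: K = P̄·Hᵀ·S⁻¹ = [7/83; -25/83; 1/166]
step 0: x' = x̄ + K·y = [673/83, 122/83, -971/166]
step 0: P' = (I − K·H)·P̄ = [868/83 54/83 -685/83; 54/83 68/83 75/83; -685/83 75/83 1823/166]
step 1: x̄ = F·x = [1644/83, -3555/166, -971/83]
step 1: P̄ = F·P·Fᵀ + Q = [7420/83 -4014/83 -5016/83; -4014/83 12331/166 1987/83; -5016/83 1987/83 3895/83]
step 1: y = z − H·x̄ = [-12177/166]
step 1: S = H·P̄·Hᵀ + R = [138367/166]
step 1: K = P̄·Hᵀ·S⁻¹ = [28892/138367; -41047/138367; -14164/138367]
step 1: x' = x̄ + K·y = [621282/138367, 47799/138367, -579721/138367]
step 1: P' = (I − K·H)·P̄ = [7341076/138367 452528/138367 -5896816/138367; 452528/138367 128598/138367 -189875/138367; -5896816/138367 -189875/138367 5284699/138367]
step 2: x̄ = F·x = [1780724/138367, -1379723/138367, -1159442/138367]
step 2: P̄ = F·P·Fᵀ + Q = [52343870/138367 -42602466/138367 -32932428/138367; -42602466/138367 41712183/138367 25570998/138367; -32932428/138367 25570998/138367 21553897/138367]
step 2: y = z − H·x̄ = [-5175552/138367]
step 2: S = H·P̄·Hᵀ + R = [486046467/138367]
step 2: K = P̄·Hᵀ·S⁻¹ = [7748360/25581393; -47389339/162015489; -88091525/486046467]
step 2: x' = x̄ + K·y = [13132612/8527131, 52347481/54005163, -259263214/162015489]
step 2: P' = (I − K·H)·P̄ = [1433322530/25581393 28278782/8527131 -1155568412/25581393; 28278782/8527131 50039324/54005163 -229110959/162015489; -1155568412/25581393 -229110959/162015489 19629526622/486046467]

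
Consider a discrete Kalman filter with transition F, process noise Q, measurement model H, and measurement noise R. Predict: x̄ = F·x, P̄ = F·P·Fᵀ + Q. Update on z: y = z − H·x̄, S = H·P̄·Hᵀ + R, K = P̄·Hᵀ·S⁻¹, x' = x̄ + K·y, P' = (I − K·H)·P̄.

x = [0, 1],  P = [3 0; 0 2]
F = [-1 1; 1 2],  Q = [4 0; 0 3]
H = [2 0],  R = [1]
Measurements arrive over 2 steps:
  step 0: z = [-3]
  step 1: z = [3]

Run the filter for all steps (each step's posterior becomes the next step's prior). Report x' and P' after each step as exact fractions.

step 0: x̄ = F·x = [1, 2]
step 0: P̄ = F·P·Fᵀ + Q = [9 1; 1 14]
step 0: y = z − H·x̄ = [-5]
step 0: S = H·P̄·Hᵀ + R = [37]
step 0: K = P̄·Hᵀ·S⁻¹ = [18/37; 2/37]
step 0: x' = x̄ + K·y = [-53/37, 64/37]
step 0: P' = (I − K·H)·P̄ = [9/37 1/37; 1/37 514/37]
step 1: x̄ = F·x = [117/37, 75/37]
step 1: P̄ = F·P·Fᵀ + Q = [669/37 1018/37; 1018/37 2180/37]
step 1: y = z − H·x̄ = [-123/37]
step 1: S = H·P̄·Hᵀ + R = [2713/37]
step 1: K = P̄·Hᵀ·S⁻¹ = [1338/2713; 2036/2713]
step 1: x' = x̄ + K·y = [4131/2713, -1269/2713]
step 1: P' = (I − K·H)·P̄ = [669/2713 1018/2713; 1018/2713 47812/2713]

step 0: x' = [-53/37, 64/37], P' = [9/37 1/37; 1/37 514/37]
step 1: x' = [4131/2713, -1269/2713], P' = [669/2713 1018/2713; 1018/2713 47812/2713]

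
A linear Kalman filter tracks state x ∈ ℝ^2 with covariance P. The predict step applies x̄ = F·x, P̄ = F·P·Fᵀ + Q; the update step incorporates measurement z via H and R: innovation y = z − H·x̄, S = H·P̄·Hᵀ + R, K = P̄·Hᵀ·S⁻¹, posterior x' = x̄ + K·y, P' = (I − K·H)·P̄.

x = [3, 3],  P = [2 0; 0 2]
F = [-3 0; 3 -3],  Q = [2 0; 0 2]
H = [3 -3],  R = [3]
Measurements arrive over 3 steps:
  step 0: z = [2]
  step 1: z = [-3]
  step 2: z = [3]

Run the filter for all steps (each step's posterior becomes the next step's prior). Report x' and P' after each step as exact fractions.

step 0: x' = [-1445/283, -1624/283], P' = [1328/283 1290/283; 1290/283 1346/283]
step 1: x' = [23913/8825, 159609/44125], P' = [7946/1765 37158/8825; 37158/8825 187544/44125]
step 2: x' = [-18834051/7026193, -25577556/7026193], P' = [28998548/7026193 27006708/7026193; 27006708/7026193 27342224/7026193]

step 0: x̄ = F·x = [-9, 0]
step 0: P̄ = F·P·Fᵀ + Q = [20 -18; -18 38]
step 0: y = z − H·x̄ = [29]
step 0: S = H·P̄·Hᵀ + R = [849]
step 0: K = P̄·Hᵀ·S⁻¹ = [38/283; -56/283]
step 0: x' = x̄ + K·y = [-1445/283, -1624/283]
step 0: P' = (I − K·H)·P̄ = [1328/283 1290/283; 1290/283 1346/283]
step 1: x̄ = F·x = [4335/283, 537/283]
step 1: P̄ = F·P·Fᵀ + Q = [12518/283 -342/283; -342/283 1412/283]
step 1: y = z − H·x̄ = [-12243/283]
step 1: S = H·P̄·Hᵀ + R = [132375/283]
step 1: K = P̄·Hᵀ·S⁻¹ = [2572/8825; -1754/44125]
step 1: x' = x̄ + K·y = [23913/8825, 159609/44125]
step 1: P' = (I − K·H)·P̄ = [7946/1765 37158/8825; 37158/8825 187544/44125]
step 2: x̄ = F·x = [-71739/8825, -120132/44125]
step 2: P̄ = F·P·Fᵀ + Q = [75044/1765 -23148/8825; -23148/8825 219776/44125]
step 2: y = z − H·x̄ = [848064/44125]
step 2: S = H·P̄·Hᵀ + R = [21078579/44125]
step 2: K = P̄·Hᵀ·S⁻¹ = [1991840/7026193; -335516/7026193]
step 2: x' = x̄ + K·y = [-18834051/7026193, -25577556/7026193]
step 2: P' = (I − K·H)·P̄ = [28998548/7026193 27006708/7026193; 27006708/7026193 27342224/7026193]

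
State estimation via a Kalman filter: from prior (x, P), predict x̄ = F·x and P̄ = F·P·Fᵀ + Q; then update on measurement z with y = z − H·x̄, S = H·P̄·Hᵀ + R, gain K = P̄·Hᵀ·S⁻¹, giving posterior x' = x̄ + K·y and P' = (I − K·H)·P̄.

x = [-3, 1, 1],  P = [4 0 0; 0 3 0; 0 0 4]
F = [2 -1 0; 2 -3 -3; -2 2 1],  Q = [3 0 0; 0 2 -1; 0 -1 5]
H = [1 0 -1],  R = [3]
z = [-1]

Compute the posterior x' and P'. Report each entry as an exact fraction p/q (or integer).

x̄ = F·x = [-7, -12, 9]
P̄ = F·P·Fᵀ + Q = [22 25 -22; 25 81 -47; -22 -47 37]
y = z − H·x̄ = [15]
S = H·P̄·Hᵀ + R = [106]
K = P̄·Hᵀ·S⁻¹ = [22/53; 36/53; -59/106]
x' = x̄ + K·y = [-41/53, -96/53, 69/106]
P' = (I − K·H)·P̄ = [198/53 -259/53 132/53; -259/53 1701/53 -367/53; 132/53 -367/53 441/106]

x' = [-41/53, -96/53, 69/106]
P' = [198/53 -259/53 132/53; -259/53 1701/53 -367/53; 132/53 -367/53 441/106]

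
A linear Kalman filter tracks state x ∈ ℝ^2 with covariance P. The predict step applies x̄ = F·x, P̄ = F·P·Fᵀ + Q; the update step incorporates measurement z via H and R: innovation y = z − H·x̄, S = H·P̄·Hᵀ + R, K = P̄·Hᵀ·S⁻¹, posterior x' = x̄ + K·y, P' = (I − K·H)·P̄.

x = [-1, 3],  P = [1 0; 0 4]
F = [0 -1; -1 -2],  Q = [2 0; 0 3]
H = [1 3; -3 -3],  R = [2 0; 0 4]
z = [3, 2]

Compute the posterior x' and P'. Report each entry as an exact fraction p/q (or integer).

x' = [-1443/929, 1151/929]
P' = [768/929 -404/929; -404/929 348/929]

x̄ = F·x = [-3, -5]
P̄ = F·P·Fᵀ + Q = [6 8; 8 20]
y = z − H·x̄ = [21, -22]
S = H·P̄·Hᵀ + R = [236 -294; -294 382]
K = P̄·Hᵀ·S⁻¹ = [-222/929 -273/929; 320/929 42/929]
x' = x̄ + K·y = [-1443/929, 1151/929]
P' = (I − K·H)·P̄ = [768/929 -404/929; -404/929 348/929]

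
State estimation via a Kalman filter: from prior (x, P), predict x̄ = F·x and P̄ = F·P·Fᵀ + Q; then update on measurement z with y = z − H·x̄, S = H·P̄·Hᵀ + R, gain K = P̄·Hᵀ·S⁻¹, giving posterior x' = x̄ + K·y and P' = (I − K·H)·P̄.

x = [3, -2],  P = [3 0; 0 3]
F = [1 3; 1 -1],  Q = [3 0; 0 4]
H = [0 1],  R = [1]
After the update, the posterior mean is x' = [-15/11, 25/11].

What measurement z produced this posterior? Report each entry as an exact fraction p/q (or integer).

x̄ = F·x = [-3, 5]
P̄ = F·P·Fᵀ + Q = [33 -6; -6 10]
S = H·P̄·Hᵀ + R = [11]
K = P̄·Hᵀ·S⁻¹ = [-6/11; 10/11]
x' − x̄ = [18/11, -30/11] = K·y
y = (KᵀK)⁻¹·Kᵀ·(x' − x̄) = [-3]
z = y + H·x̄ = [-3] + [5] = [2]

z = [2]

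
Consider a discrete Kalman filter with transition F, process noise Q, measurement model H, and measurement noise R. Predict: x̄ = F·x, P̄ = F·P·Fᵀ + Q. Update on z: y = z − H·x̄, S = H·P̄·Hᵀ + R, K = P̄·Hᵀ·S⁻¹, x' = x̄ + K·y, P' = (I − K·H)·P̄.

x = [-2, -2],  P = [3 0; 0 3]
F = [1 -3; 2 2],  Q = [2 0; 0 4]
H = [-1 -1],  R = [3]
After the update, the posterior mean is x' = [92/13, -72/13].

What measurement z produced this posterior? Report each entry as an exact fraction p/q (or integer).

z = [-2]

x̄ = F·x = [4, -8]
P̄ = F·P·Fᵀ + Q = [32 -12; -12 28]
S = H·P̄·Hᵀ + R = [39]
K = P̄·Hᵀ·S⁻¹ = [-20/39; -16/39]
x' − x̄ = [40/13, 32/13] = K·y
y = (KᵀK)⁻¹·Kᵀ·(x' − x̄) = [-6]
z = y + H·x̄ = [-6] + [4] = [-2]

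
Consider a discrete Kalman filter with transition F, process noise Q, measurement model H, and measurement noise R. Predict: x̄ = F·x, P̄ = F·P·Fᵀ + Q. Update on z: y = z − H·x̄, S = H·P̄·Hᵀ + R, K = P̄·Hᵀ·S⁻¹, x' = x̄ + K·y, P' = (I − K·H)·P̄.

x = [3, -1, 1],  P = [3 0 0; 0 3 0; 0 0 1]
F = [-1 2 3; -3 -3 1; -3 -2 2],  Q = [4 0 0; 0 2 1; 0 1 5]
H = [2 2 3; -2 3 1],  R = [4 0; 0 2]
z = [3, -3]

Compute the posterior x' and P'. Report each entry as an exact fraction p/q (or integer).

x' = [344095/299968, -13789/37496, 64949/149984]
P' = [561833/599936 56757/74992 -260925/299968; 56757/74992 8925/9374 -38649/37496; -260925/299968 -38649/37496 219489/149984]

x̄ = F·x = [-2, -5, -5]
P̄ = F·P·Fᵀ + Q = [28 -6 3; -6 57 48; 3 48 48]
y = z − H·x̄ = [32, 13]
S = H·P̄·Hᵀ + R = [1340 878; 878 1023]
K = P̄·Hᵀ·S⁻¹ = [116557/599936 -70837/299968; 6105/74992 5847/37496; 44175/299968 8313/149984]
x' = x̄ + K·y = [344095/299968, -13789/37496, 64949/149984]
P' = (I − K·H)·P̄ = [561833/599936 56757/74992 -260925/299968; 56757/74992 8925/9374 -38649/37496; -260925/299968 -38649/37496 219489/149984]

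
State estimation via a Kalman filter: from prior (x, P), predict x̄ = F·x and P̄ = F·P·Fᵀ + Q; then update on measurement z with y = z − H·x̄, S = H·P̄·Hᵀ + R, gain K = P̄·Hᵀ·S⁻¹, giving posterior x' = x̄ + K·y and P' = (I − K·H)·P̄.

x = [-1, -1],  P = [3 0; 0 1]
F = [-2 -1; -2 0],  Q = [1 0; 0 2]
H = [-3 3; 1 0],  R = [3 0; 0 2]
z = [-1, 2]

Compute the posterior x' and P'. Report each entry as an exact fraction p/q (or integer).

x' = [205/98, 12/7]
P' = [85/49 12/7; 12/7 2]

x̄ = F·x = [3, 2]
P̄ = F·P·Fᵀ + Q = [14 12; 12 14]
y = z − H·x̄ = [2, -1]
S = H·P̄·Hᵀ + R = [39 -6; -6 16]
K = P̄·Hᵀ·S⁻¹ = [-1/49 85/98; 2/7 6/7]
x' = x̄ + K·y = [205/98, 12/7]
P' = (I − K·H)·P̄ = [85/49 12/7; 12/7 2]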